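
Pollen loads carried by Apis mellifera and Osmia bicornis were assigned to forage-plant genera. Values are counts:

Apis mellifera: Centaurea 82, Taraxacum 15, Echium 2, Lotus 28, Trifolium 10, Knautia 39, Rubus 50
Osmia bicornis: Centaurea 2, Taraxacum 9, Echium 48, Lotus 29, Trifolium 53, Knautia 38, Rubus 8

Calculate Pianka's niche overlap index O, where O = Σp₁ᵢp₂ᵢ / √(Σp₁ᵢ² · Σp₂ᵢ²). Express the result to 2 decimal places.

Proportions for Apis mellifera (n=226): 82/226=0.3628, 15/226=0.0664, 2/226=0.0088, 28/226=0.1239, 10/226=0.0442, 39/226=0.1726, 50/226=0.2212
Proportions for Osmia bicornis (n=187): 2/187=0.0107, 9/187=0.0481, 48/187=0.2567, 29/187=0.1551, 53/187=0.2834, 38/187=0.2032, 8/187=0.0428
Σ p₁ᵢp₂ᵢ = 0.003882 + 0.003194 + 0.002259 + 0.019217 + 0.012526 + 0.035072 + 0.009467 = 0.085617
Σp_1ᵢ² = 0.3628² + 0.0664² + 0.0088² + 0.1239² + 0.0442² + 0.1726² + 0.2212² = 0.131624 + 0.004409 + 0.000077 + 0.015351 + 0.001954 + 0.029791 + 0.048929 = 0.232135
Σp_2ᵢ² = 0.0107² + 0.0481² + 0.2567² + 0.1551² + 0.2834² + 0.2032² + 0.0428² = 0.000114 + 0.002314 + 0.065895 + 0.024056 + 0.080316 + 0.041290 + 0.001832 = 0.215817
O = 0.085617 / √(0.232135 × 0.215817) = 0.085617 / 0.2238273 = 0.3825

0.38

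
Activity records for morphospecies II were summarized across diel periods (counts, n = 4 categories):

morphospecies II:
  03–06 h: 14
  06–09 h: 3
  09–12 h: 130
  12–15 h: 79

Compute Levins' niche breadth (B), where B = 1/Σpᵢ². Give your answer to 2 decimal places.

2.19

Proportions for morphospecies II (n=226): 14/226=0.0619, 3/226=0.0133, 130/226=0.5752, 79/226=0.3496
Σpᵢ² = 0.0619² + 0.0133² + 0.5752² + 0.3496² = 0.003832 + 0.000177 + 0.330855 + 0.122220 = 0.457084
B = 1 / 0.457084 = 2.1878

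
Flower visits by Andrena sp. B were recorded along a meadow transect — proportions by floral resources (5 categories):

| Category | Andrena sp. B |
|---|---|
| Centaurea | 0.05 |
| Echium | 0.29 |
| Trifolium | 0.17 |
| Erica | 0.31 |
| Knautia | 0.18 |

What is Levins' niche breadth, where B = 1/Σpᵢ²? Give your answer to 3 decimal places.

4.098

Σpᵢ² = 0.05² + 0.29² + 0.17² + 0.31² + 0.18² = 0.0025 + 0.0841 + 0.0289 + 0.0961 + 0.0324 = 0.2440
B = 1 / 0.2440 = 4.09836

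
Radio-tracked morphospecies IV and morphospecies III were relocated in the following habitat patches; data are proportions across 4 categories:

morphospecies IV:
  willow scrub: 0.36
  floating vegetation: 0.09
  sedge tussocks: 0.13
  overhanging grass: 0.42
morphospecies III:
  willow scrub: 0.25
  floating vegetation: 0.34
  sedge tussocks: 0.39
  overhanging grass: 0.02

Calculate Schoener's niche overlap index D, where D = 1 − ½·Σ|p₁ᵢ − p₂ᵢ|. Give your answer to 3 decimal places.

Σ|p₁ᵢ − p₂ᵢ| = 0.11 + 0.25 + 0.26 + 0.40 = 1.02
D = 1 − ½ × 1.02 = 1 − 0.510 = 0.49000

0.490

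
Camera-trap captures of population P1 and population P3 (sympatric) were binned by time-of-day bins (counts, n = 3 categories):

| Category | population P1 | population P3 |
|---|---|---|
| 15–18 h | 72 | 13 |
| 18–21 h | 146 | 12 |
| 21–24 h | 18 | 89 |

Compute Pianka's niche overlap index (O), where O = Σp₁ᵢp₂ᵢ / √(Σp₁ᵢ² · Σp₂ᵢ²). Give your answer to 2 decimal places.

Proportions for population P1 (n=236): 72/236=0.3051, 146/236=0.6186, 18/236=0.0763
Proportions for population P3 (n=114): 13/114=0.1140, 12/114=0.1053, 89/114=0.7807
Σ p₁ᵢp₂ᵢ = 0.034781 + 0.065139 + 0.059567 = 0.159487
Σp_1ᵢ² = 0.3051² + 0.6186² + 0.0763² = 0.093086 + 0.382666 + 0.005822 = 0.481574
Σp_2ᵢ² = 0.1140² + 0.1053² + 0.7807² = 0.012996 + 0.011088 + 0.609492 = 0.633576
O = 0.159487 / √(0.481574 × 0.633576) = 0.159487 / 0.5523710 = 0.2887

0.29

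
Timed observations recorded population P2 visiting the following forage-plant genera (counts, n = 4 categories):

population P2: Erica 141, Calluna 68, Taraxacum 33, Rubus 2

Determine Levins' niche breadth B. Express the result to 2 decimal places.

2.33

Proportions for population P2 (n=244): 141/244=0.5779, 68/244=0.2787, 33/244=0.1352, 2/244=0.0082
Σpᵢ² = 0.5779² + 0.2787² + 0.1352² + 0.0082² = 0.333968 + 0.077674 + 0.018279 + 0.000067 = 0.429988
B = 1 / 0.429988 = 2.3256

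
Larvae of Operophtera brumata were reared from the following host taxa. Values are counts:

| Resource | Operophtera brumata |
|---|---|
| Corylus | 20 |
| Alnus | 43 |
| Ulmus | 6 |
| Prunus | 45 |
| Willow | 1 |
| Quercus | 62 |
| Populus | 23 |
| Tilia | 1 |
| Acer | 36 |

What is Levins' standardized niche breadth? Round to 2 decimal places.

Proportions for Operophtera brumata (n=237): 20/237=0.0844, 43/237=0.1814, 6/237=0.0253, 45/237=0.1899, 1/237=0.0042, 62/237=0.2616, 23/237=0.0970, 1/237=0.0042, 36/237=0.1519
Σpᵢ² = 0.0844² + 0.1814² + 0.0253² + 0.1899² + 0.0042² + 0.2616² + 0.0970² + 0.0042² + 0.1519² = 0.007123 + 0.032906 + 0.000640 + 0.036062 + 0.000018 + 0.068435 + 0.009409 + 0.000018 + 0.023074 = 0.177685
B = 1 / 0.177685 = 5.6279
Bₛ = (B − 1)/(n − 1) = (5.6279 − 1)/(9 − 1) = 4.6279/8 = 0.5785

0.58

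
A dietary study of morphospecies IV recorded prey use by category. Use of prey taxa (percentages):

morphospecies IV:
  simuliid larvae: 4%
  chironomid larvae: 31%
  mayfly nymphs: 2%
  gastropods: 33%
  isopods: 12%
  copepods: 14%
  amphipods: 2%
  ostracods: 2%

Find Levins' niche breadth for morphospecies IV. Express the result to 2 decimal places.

4.14

Convert percentages to proportions (divide by 100).
Σpᵢ² = 0.04² + 0.31² + 0.02² + 0.33² + 0.12² + 0.14² + 0.02² + 0.02² = 0.0016 + 0.0961 + 0.0004 + 0.1089 + 0.0144 + 0.0196 + 0.0004 + 0.0004 = 0.2418
B = 1 / 0.2418 = 4.1356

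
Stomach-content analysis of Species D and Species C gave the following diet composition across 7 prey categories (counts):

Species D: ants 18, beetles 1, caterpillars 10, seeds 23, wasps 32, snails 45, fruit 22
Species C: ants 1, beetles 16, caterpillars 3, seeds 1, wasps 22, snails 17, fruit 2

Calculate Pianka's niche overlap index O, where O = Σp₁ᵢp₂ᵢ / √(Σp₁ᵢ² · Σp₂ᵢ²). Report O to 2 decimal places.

Proportions for Species D (n=151): 18/151=0.1192, 1/151=0.0066, 10/151=0.0662, 23/151=0.1523, 32/151=0.2119, 45/151=0.2980, 22/151=0.1457
Proportions for Species C (n=62): 1/62=0.0161, 16/62=0.2581, 3/62=0.0484, 1/62=0.0161, 22/62=0.3548, 17/62=0.2742, 2/62=0.0323
Σ p₁ᵢp₂ᵢ = 0.001919 + 0.001703 + 0.003204 + 0.002452 + 0.075182 + 0.081712 + 0.004706 = 0.170878
Σp_1ᵢ² = 0.1192² + 0.0066² + 0.0662² + 0.1523² + 0.2119² + 0.2980² + 0.1457² = 0.014209 + 0.000044 + 0.004382 + 0.023195 + 0.044902 + 0.088804 + 0.021228 = 0.196764
Σp_2ᵢ² = 0.0161² + 0.2581² + 0.0484² + 0.0161² + 0.3548² + 0.2742² + 0.0323² = 0.000259 + 0.066616 + 0.002343 + 0.000259 + 0.125883 + 0.075186 + 0.001043 = 0.271589
O = 0.170878 / √(0.196764 × 0.271589) = 0.170878 / 0.2311686 = 0.7392

0.74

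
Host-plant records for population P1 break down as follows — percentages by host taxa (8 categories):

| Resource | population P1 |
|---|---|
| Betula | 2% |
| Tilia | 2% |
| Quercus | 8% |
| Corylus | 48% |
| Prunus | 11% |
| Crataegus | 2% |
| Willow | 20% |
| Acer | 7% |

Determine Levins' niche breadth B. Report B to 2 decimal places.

Convert percentages to proportions (divide by 100).
Σpᵢ² = 0.02² + 0.02² + 0.08² + 0.48² + 0.11² + 0.02² + 0.20² + 0.07² = 0.0004 + 0.0004 + 0.0064 + 0.2304 + 0.0121 + 0.0004 + 0.0400 + 0.0049 = 0.2950
B = 1 / 0.2950 = 3.3898

3.39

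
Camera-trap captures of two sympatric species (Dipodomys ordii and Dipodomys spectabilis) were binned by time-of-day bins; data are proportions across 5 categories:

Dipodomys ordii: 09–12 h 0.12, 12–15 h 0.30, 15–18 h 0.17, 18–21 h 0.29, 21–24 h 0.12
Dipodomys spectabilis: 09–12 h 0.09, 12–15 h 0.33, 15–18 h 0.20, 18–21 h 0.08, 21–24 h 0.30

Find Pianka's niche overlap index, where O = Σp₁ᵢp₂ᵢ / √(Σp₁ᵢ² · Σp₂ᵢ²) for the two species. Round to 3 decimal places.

0.838

Σ p₁ᵢp₂ᵢ = 0.0108 + 0.0990 + 0.0340 + 0.0232 + 0.0360 = 0.2030
Σp_1ᵢ² = 0.12² + 0.30² + 0.17² + 0.29² + 0.12² = 0.0144 + 0.0900 + 0.0289 + 0.0841 + 0.0144 = 0.2318
Σp_2ᵢ² = 0.09² + 0.33² + 0.20² + 0.08² + 0.30² = 0.0081 + 0.1089 + 0.0400 + 0.0064 + 0.0900 = 0.2534
O = 0.2030 / √(0.2318 × 0.2534) = 0.2030 / 0.242359 = 0.83760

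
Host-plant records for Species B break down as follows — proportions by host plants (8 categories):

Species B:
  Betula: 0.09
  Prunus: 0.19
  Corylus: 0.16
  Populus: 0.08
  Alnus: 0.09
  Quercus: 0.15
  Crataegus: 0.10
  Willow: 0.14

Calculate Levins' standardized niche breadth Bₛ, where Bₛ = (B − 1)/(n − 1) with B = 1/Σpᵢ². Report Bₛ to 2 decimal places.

Σpᵢ² = 0.09² + 0.19² + 0.16² + 0.08² + 0.09² + 0.15² + 0.10² + 0.14² = 0.0081 + 0.0361 + 0.0256 + 0.0064 + 0.0081 + 0.0225 + 0.0100 + 0.0196 = 0.1364
B = 1 / 0.1364 = 7.3314
Bₛ = (B − 1)/(n − 1) = (7.3314 − 1)/(8 − 1) = 6.3314/7 = 0.9045

0.90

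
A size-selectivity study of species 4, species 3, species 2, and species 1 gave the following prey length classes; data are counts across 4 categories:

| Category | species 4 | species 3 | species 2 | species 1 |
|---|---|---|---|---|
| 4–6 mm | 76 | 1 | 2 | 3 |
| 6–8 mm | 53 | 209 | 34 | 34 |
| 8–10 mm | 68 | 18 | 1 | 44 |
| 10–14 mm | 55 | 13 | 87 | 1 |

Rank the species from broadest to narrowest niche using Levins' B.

Proportions for species 4 (n=252): 76/252=0.3016, 53/252=0.2103, 68/252=0.2698, 55/252=0.2183
Proportions for species 3 (n=241): 1/241=0.0041, 209/241=0.8672, 18/241=0.0747, 13/241=0.0539
Proportions for species 2 (n=124): 2/124=0.0161, 34/124=0.2742, 1/124=0.0081, 87/124=0.7016
Proportions for species 1 (n=82): 3/82=0.0366, 34/82=0.4146, 44/82=0.5366, 1/82=0.0122
Σp_4ᵢ² = 0.3016² + 0.2103² + 0.2698² + 0.2183² = 0.090963 + 0.044226 + 0.072792 + 0.047655 = 0.255636
B_4 = 1 / 0.255636 = 3.9118
Σp_3ᵢ² = 0.0041² + 0.8672² + 0.0747² + 0.0539² = 0.000017 + 0.752036 + 0.005580 + 0.002905 = 0.760538
B_3 = 1 / 0.760538 = 1.3149
Σp_2ᵢ² = 0.0161² + 0.2742² + 0.0081² + 0.7016² = 0.000259 + 0.075186 + 0.000066 + 0.492243 = 0.567754
B_2 = 1 / 0.567754 = 1.7613
Σp_1ᵢ² = 0.0366² + 0.4146² + 0.5366² + 0.0122² = 0.001340 + 0.171893 + 0.287940 + 0.000149 = 0.461322
B_1 = 1 / 0.461322 = 2.1677
Ranking by B (broadest → narrowest): species 4 (3.91) > species 1 (2.17) > species 2 (1.76) > species 3 (1.31)

species 4 > species 1 > species 2 > species 3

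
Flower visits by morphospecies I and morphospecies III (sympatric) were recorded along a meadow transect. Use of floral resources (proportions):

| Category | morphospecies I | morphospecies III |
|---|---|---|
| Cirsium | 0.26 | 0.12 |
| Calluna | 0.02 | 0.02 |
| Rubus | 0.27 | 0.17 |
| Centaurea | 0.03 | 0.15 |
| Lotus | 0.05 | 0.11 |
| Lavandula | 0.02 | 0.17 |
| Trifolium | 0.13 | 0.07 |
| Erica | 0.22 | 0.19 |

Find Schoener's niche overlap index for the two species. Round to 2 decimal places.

0.67

Σ|p₁ᵢ − p₂ᵢ| = 0.14 + 0.00 + 0.10 + 0.12 + 0.06 + 0.15 + 0.06 + 0.03 = 0.66
D = 1 − ½ × 0.66 = 1 − 0.330 = 0.6700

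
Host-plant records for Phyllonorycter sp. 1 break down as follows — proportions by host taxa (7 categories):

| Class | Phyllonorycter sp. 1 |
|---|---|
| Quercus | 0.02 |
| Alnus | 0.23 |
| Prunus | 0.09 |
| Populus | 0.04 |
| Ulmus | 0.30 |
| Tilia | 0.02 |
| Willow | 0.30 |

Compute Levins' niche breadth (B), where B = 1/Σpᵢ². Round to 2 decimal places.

4.11

Σpᵢ² = 0.02² + 0.23² + 0.09² + 0.04² + 0.30² + 0.02² + 0.30² = 0.0004 + 0.0529 + 0.0081 + 0.0016 + 0.0900 + 0.0004 + 0.0900 = 0.2434
B = 1 / 0.2434 = 4.1085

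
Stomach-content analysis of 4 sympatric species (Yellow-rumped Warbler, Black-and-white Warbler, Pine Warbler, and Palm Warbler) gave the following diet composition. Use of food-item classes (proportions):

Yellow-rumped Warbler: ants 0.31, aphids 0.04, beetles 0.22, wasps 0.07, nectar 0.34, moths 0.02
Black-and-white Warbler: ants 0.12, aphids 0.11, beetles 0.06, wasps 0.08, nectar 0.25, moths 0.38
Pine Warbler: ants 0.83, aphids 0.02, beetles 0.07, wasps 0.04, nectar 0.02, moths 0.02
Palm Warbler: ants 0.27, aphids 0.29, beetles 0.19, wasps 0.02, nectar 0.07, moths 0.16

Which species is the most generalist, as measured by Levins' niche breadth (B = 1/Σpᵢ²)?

Σp_Yellᵢ² = 0.31² + 0.04² + 0.22² + 0.07² + 0.34² + 0.02² = 0.0961 + 0.0016 + 0.0484 + 0.0049 + 0.1156 + 0.0004 = 0.2670
B_Yell = 1 / 0.2670 = 3.7453
Σp_Blacᵢ² = 0.12² + 0.11² + 0.06² + 0.08² + 0.25² + 0.38² = 0.0144 + 0.0121 + 0.0036 + 0.0064 + 0.0625 + 0.1444 = 0.2434
B_Blac = 1 / 0.2434 = 4.1085
Σp_Pineᵢ² = 0.83² + 0.02² + 0.07² + 0.04² + 0.02² + 0.02² = 0.6889 + 0.0004 + 0.0049 + 0.0016 + 0.0004 + 0.0004 = 0.6966
B_Pine = 1 / 0.6966 = 1.4355
Σp_Palmᵢ² = 0.27² + 0.29² + 0.19² + 0.02² + 0.07² + 0.16² = 0.0729 + 0.0841 + 0.0361 + 0.0004 + 0.0049 + 0.0256 = 0.2240
B_Palm = 1 / 0.2240 = 4.4643
Highest B → broadest niche (most generalist): Palm Warbler (B = 4.46).

Palm Warbler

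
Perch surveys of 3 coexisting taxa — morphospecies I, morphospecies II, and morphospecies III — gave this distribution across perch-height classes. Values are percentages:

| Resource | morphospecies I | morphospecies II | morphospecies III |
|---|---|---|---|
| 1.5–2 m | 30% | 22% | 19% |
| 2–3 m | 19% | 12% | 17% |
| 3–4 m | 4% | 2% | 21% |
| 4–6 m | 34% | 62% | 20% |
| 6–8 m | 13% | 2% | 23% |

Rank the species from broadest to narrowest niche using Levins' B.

Convert percentages to proportions (divide by 100).
Σp_Iᵢ² = 0.30² + 0.19² + 0.04² + 0.34² + 0.13² = 0.0900 + 0.0361 + 0.0016 + 0.1156 + 0.0169 = 0.2602
B_I = 1 / 0.2602 = 3.8432
Σp_IIᵢ² = 0.22² + 0.12² + 0.02² + 0.62² + 0.02² = 0.0484 + 0.0144 + 0.0004 + 0.3844 + 0.0004 = 0.4480
B_II = 1 / 0.4480 = 2.2321
Σp_IIIᵢ² = 0.19² + 0.17² + 0.21² + 0.20² + 0.23² = 0.0361 + 0.0289 + 0.0441 + 0.0400 + 0.0529 = 0.2020
B_III = 1 / 0.2020 = 4.9505
Ranking by B (broadest → narrowest): morphospecies III (4.95) > morphospecies I (3.84) > morphospecies II (2.23)

morphospecies III > morphospecies I > morphospecies II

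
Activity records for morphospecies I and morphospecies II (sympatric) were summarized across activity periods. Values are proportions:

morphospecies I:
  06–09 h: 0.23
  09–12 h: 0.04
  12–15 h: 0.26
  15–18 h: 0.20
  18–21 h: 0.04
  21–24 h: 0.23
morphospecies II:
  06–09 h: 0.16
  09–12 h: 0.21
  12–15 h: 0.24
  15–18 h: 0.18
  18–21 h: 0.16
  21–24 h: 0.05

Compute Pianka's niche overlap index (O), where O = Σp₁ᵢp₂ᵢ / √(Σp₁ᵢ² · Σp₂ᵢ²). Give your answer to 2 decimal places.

0.80

Σ p₁ᵢp₂ᵢ = 0.0368 + 0.0084 + 0.0624 + 0.0360 + 0.0064 + 0.0115 = 0.1615
Σp_1ᵢ² = 0.23² + 0.04² + 0.26² + 0.20² + 0.04² + 0.23² = 0.0529 + 0.0016 + 0.0676 + 0.0400 + 0.0016 + 0.0529 = 0.2166
Σp_2ᵢ² = 0.16² + 0.21² + 0.24² + 0.18² + 0.16² + 0.05² = 0.0256 + 0.0441 + 0.0576 + 0.0324 + 0.0256 + 0.0025 = 0.1878
O = 0.1615 / √(0.2166 × 0.1878) = 0.1615 / 0.20169 = 0.8007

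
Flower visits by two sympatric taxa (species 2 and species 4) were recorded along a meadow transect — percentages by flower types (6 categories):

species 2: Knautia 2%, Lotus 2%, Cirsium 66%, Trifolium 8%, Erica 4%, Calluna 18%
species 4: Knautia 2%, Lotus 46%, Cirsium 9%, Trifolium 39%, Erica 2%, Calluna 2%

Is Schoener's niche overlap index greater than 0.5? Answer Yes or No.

Convert percentages to proportions (divide by 100).
Σ|p₁ᵢ − p₂ᵢ| = 0.00 + 0.44 + 0.57 + 0.31 + 0.02 + 0.16 = 1.50
D = 1 − ½ × 1.50 = 1 − 0.750 = 0.2500
D = 0.2500 < 0.5 → No.

No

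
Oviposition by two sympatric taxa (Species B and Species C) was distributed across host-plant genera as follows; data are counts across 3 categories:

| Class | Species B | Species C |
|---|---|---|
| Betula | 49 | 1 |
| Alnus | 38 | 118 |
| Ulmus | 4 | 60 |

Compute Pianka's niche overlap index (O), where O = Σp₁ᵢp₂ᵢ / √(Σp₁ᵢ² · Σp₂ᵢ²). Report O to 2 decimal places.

Proportions for Species B (n=91): 49/91=0.5385, 38/91=0.4176, 4/91=0.0440
Proportions for Species C (n=179): 1/179=0.0056, 118/179=0.6592, 60/179=0.3352
Σ p₁ᵢp₂ᵢ = 0.003016 + 0.275282 + 0.014749 = 0.293047
Σp_1ᵢ² = 0.5385² + 0.4176² + 0.0440² = 0.289982 + 0.174390 + 0.001936 = 0.466308
Σp_2ᵢ² = 0.0056² + 0.6592² + 0.3352² = 0.000031 + 0.434545 + 0.112359 = 0.546935
O = 0.293047 / √(0.466308 × 0.546935) = 0.293047 / 0.5050150 = 0.5803

0.58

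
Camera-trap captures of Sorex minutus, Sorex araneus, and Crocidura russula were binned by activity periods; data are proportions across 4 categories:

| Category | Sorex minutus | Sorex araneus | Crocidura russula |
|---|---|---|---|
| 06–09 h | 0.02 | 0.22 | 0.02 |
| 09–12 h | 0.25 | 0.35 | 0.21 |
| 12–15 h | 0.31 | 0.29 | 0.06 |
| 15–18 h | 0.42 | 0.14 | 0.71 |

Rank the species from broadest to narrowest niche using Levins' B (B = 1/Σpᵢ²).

Σp_minuᵢ² = 0.02² + 0.25² + 0.31² + 0.42² = 0.0004 + 0.0625 + 0.0961 + 0.1764 = 0.3354
B_minu = 1 / 0.3354 = 2.9815
Σp_aranᵢ² = 0.22² + 0.35² + 0.29² + 0.14² = 0.0484 + 0.1225 + 0.0841 + 0.0196 = 0.2746
B_aran = 1 / 0.2746 = 3.6417
Σp_russᵢ² = 0.02² + 0.21² + 0.06² + 0.71² = 0.0004 + 0.0441 + 0.0036 + 0.5041 = 0.5522
B_russ = 1 / 0.5522 = 1.8109
Ranking by B (broadest → narrowest): Sorex araneus (3.64) > Sorex minutus (2.98) > Crocidura russula (1.81)

Sorex araneus > Sorex minutus > Crocidura russula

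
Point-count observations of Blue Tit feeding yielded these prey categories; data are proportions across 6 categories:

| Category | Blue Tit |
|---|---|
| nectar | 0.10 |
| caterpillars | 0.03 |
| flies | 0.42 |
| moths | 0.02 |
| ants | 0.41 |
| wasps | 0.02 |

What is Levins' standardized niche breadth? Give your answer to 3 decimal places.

0.361

Σpᵢ² = 0.10² + 0.03² + 0.42² + 0.02² + 0.41² + 0.02² = 0.0100 + 0.0009 + 0.1764 + 0.0004 + 0.1681 + 0.0004 = 0.3562
B = 1 / 0.3562 = 2.80741
Bₛ = (B − 1)/(n − 1) = (2.80741 − 1)/(6 − 1) = 1.80741/5 = 0.36148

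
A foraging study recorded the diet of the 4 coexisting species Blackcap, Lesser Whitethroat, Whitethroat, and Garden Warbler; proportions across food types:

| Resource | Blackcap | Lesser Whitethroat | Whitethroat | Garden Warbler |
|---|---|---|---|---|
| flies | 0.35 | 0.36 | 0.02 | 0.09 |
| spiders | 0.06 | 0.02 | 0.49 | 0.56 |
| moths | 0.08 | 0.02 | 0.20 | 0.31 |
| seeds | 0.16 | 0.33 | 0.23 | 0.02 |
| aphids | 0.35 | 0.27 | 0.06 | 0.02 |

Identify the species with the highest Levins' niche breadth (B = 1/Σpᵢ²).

Σp_Blacᵢ² = 0.35² + 0.06² + 0.08² + 0.16² + 0.35² = 0.1225 + 0.0036 + 0.0064 + 0.0256 + 0.1225 = 0.2806
B_Blac = 1 / 0.2806 = 3.5638
Σp_Lessᵢ² = 0.36² + 0.02² + 0.02² + 0.33² + 0.27² = 0.1296 + 0.0004 + 0.0004 + 0.1089 + 0.0729 = 0.3122
B_Less = 1 / 0.3122 = 3.2031
Σp_Whitᵢ² = 0.02² + 0.49² + 0.20² + 0.23² + 0.06² = 0.0004 + 0.2401 + 0.0400 + 0.0529 + 0.0036 = 0.3370
B_Whit = 1 / 0.3370 = 2.9674
Σp_Gardᵢ² = 0.09² + 0.56² + 0.31² + 0.02² + 0.02² = 0.0081 + 0.3136 + 0.0961 + 0.0004 + 0.0004 = 0.4186
B_Gard = 1 / 0.4186 = 2.3889
Highest B → broadest niche (most generalist): Blackcap (B = 3.56).

Blackcap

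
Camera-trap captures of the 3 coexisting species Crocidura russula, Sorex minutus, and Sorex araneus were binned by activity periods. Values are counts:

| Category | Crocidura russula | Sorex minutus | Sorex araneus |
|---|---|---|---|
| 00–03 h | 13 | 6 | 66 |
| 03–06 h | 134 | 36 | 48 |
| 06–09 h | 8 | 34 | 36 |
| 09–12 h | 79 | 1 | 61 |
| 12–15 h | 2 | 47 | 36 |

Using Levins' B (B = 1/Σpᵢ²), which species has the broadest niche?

Proportions for Crocidura russula (n=236): 13/236=0.0551, 134/236=0.5678, 8/236=0.0339, 79/236=0.3347, 2/236=0.0085
Proportions for Sorex minutus (n=124): 6/124=0.0484, 36/124=0.2903, 34/124=0.2742, 1/124=0.0081, 47/124=0.3790
Proportions for Sorex araneus (n=247): 66/247=0.2672, 48/247=0.1943, 36/247=0.1457, 61/247=0.2470, 36/247=0.1457
Σp_russᵢ² = 0.0551² + 0.5678² + 0.0339² + 0.3347² + 0.0085² = 0.003036 + 0.322397 + 0.001149 + 0.112024 + 0.000072 = 0.438678
B_russ = 1 / 0.438678 = 2.2796
Σp_minuᵢ² = 0.0484² + 0.2903² + 0.2742² + 0.0081² + 0.3790² = 0.002343 + 0.084274 + 0.075186 + 0.000066 + 0.143641 = 0.305510
B_minu = 1 / 0.305510 = 3.2732
Σp_aranᵢ² = 0.2672² + 0.1943² + 0.1457² + 0.2470² + 0.1457² = 0.071396 + 0.037752 + 0.021228 + 0.061009 + 0.021228 = 0.212613
B_aran = 1 / 0.212613 = 4.7034
Highest B → broadest niche (most generalist): Sorex araneus (B = 4.70).

Sorex araneus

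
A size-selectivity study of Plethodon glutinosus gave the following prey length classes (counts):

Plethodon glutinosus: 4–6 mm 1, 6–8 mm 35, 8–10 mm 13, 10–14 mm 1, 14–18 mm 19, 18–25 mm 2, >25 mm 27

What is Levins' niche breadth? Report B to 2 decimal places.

3.86

Proportions for Plethodon glutinosus (n=98): 1/98=0.0102, 35/98=0.3571, 13/98=0.1327, 1/98=0.0102, 19/98=0.1939, 2/98=0.0204, 27/98=0.2755
Σpᵢ² = 0.0102² + 0.3571² + 0.1327² + 0.0102² + 0.1939² + 0.0204² + 0.2755² = 0.000104 + 0.127520 + 0.017609 + 0.000104 + 0.037597 + 0.000416 + 0.075900 = 0.259250
B = 1 / 0.259250 = 3.8573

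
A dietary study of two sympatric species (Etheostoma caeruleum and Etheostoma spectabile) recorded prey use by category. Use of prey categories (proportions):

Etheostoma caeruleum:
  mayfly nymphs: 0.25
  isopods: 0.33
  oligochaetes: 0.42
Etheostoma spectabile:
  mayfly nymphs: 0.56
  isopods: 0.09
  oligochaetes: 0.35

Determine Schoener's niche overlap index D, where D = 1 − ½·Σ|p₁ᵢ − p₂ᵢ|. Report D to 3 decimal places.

Σ|p₁ᵢ − p₂ᵢ| = 0.31 + 0.24 + 0.07 = 0.62
D = 1 − ½ × 0.62 = 1 − 0.310 = 0.69000

0.690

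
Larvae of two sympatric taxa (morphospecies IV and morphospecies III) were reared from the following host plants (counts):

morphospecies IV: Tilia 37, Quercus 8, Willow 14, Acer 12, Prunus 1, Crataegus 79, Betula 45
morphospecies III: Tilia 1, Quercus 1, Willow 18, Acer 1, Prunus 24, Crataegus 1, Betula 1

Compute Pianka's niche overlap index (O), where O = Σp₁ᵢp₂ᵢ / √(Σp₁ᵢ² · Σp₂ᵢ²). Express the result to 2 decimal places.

Proportions for morphospecies IV (n=196): 37/196=0.1888, 8/196=0.0408, 14/196=0.0714, 12/196=0.0612, 1/196=0.0051, 79/196=0.4031, 45/196=0.2296
Proportions for morphospecies III (n=47): 1/47=0.0213, 1/47=0.0213, 18/47=0.3830, 1/47=0.0213, 24/47=0.5106, 1/47=0.0213, 1/47=0.0213
Σ p₁ᵢp₂ᵢ = 0.004021 + 0.000869 + 0.027346 + 0.001304 + 0.002604 + 0.008586 + 0.004890 = 0.049620
Σp_1ᵢ² = 0.1888² + 0.0408² + 0.0714² + 0.0612² + 0.0051² + 0.4031² + 0.2296² = 0.035645 + 0.001665 + 0.005098 + 0.003745 + 0.000026 + 0.162490 + 0.052716 = 0.261385
Σp_2ᵢ² = 0.0213² + 0.0213² + 0.3830² + 0.0213² + 0.5106² + 0.0213² + 0.0213² = 0.000454 + 0.000454 + 0.146689 + 0.000454 + 0.260712 + 0.000454 + 0.000454 = 0.409671
O = 0.049620 / √(0.261385 × 0.409671) = 0.049620 / 0.3272336 = 0.1516

0.15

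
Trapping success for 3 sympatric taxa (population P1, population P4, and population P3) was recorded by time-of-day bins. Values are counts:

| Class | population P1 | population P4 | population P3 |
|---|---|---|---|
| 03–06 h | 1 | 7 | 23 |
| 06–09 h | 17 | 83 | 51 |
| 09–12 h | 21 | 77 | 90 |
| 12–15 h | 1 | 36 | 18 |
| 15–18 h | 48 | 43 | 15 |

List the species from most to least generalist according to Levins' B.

Proportions for population P1 (n=88): 1/88=0.0114, 17/88=0.1932, 21/88=0.2386, 1/88=0.0114, 48/88=0.5455
Proportions for population P4 (n=246): 7/246=0.0285, 83/246=0.3374, 77/246=0.3130, 36/246=0.1463, 43/246=0.1748
Proportions for population P3 (n=197): 23/197=0.1168, 51/197=0.2589, 90/197=0.4569, 18/197=0.0914, 15/197=0.0761
Σp_P1ᵢ² = 0.0114² + 0.1932² + 0.2386² + 0.0114² + 0.5455² = 0.000130 + 0.037326 + 0.056930 + 0.000130 + 0.297570 = 0.392086
B_P1 = 1 / 0.392086 = 2.5505
Σp_P4ᵢ² = 0.0285² + 0.3374² + 0.3130² + 0.1463² + 0.1748² = 0.000812 + 0.113839 + 0.097969 + 0.021404 + 0.030555 = 0.264579
B_P4 = 1 / 0.264579 = 3.7796
Σp_P3ᵢ² = 0.1168² + 0.2589² + 0.4569² + 0.0914² + 0.0761² = 0.013642 + 0.067029 + 0.208758 + 0.008354 + 0.005791 = 0.303574
B_P3 = 1 / 0.303574 = 3.2941
Ranking by B (broadest → narrowest): population P4 (3.78) > population P3 (3.29) > population P1 (2.55)

population P4 > population P3 > population P1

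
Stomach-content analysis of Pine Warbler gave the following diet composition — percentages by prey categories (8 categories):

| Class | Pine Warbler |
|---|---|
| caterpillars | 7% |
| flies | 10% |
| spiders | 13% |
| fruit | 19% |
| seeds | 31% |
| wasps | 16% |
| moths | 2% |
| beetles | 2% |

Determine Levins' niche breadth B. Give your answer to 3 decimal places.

5.252

Convert percentages to proportions (divide by 100).
Σpᵢ² = 0.07² + 0.10² + 0.13² + 0.19² + 0.31² + 0.16² + 0.02² + 0.02² = 0.0049 + 0.0100 + 0.0169 + 0.0361 + 0.0961 + 0.0256 + 0.0004 + 0.0004 = 0.1904
B = 1 / 0.1904 = 5.25210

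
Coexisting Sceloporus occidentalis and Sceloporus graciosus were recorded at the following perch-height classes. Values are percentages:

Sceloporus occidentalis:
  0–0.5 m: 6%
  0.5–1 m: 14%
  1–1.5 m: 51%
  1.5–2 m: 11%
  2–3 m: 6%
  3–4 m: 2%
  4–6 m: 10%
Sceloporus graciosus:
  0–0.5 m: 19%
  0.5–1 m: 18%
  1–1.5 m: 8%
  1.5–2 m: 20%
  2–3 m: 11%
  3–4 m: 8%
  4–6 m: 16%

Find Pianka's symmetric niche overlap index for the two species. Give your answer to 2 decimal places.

0.56

Convert percentages to proportions (divide by 100).
Σ p₁ᵢp₂ᵢ = 0.0114 + 0.0252 + 0.0408 + 0.0220 + 0.0066 + 0.0016 + 0.0160 = 0.1236
Σp_1ᵢ² = 0.06² + 0.14² + 0.51² + 0.11² + 0.06² + 0.02² + 0.10² = 0.0036 + 0.0196 + 0.2601 + 0.0121 + 0.0036 + 0.0004 + 0.0100 = 0.3094
Σp_2ᵢ² = 0.19² + 0.18² + 0.08² + 0.20² + 0.11² + 0.08² + 0.16² = 0.0361 + 0.0324 + 0.0064 + 0.0400 + 0.0121 + 0.0064 + 0.0256 = 0.1590
O = 0.1236 / √(0.3094 × 0.1590) = 0.1236 / 0.22180 = 0.5573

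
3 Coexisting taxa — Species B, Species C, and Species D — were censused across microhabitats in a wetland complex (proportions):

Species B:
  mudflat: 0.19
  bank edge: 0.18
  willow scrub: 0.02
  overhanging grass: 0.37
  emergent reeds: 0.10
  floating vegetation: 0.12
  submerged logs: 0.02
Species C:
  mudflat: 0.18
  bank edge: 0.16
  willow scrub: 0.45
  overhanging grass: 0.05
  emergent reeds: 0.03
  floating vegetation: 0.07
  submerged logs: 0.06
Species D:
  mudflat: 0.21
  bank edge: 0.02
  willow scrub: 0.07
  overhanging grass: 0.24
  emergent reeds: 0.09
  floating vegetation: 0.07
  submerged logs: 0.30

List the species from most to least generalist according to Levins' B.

Σp_Bᵢ² = 0.19² + 0.18² + 0.02² + 0.37² + 0.10² + 0.12² + 0.02² = 0.0361 + 0.0324 + 0.0004 + 0.1369 + 0.0100 + 0.0144 + 0.0004 = 0.2306
B_B = 1 / 0.2306 = 4.3365
Σp_Cᵢ² = 0.18² + 0.16² + 0.45² + 0.05² + 0.03² + 0.07² + 0.06² = 0.0324 + 0.0256 + 0.2025 + 0.0025 + 0.0009 + 0.0049 + 0.0036 = 0.2724
B_C = 1 / 0.2724 = 3.6711
Σp_Dᵢ² = 0.21² + 0.02² + 0.07² + 0.24² + 0.09² + 0.07² + 0.30² = 0.0441 + 0.0004 + 0.0049 + 0.0576 + 0.0081 + 0.0049 + 0.0900 = 0.2100
B_D = 1 / 0.2100 = 4.7619
Ranking by B (broadest → narrowest): Species D (4.76) > Species B (4.34) > Species C (3.67)

Species D > Species B > Species C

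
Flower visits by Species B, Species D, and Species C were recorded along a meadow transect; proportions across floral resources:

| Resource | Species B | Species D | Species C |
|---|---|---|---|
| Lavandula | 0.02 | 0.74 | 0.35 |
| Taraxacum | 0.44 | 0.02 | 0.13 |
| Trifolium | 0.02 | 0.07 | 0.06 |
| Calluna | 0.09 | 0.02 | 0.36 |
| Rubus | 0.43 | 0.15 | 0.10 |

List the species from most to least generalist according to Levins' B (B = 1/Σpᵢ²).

Species C > Species B > Species D

Σp_Bᵢ² = 0.02² + 0.44² + 0.02² + 0.09² + 0.43² = 0.0004 + 0.1936 + 0.0004 + 0.0081 + 0.1849 = 0.3874
B_B = 1 / 0.3874 = 2.5813
Σp_Dᵢ² = 0.74² + 0.02² + 0.07² + 0.02² + 0.15² = 0.5476 + 0.0004 + 0.0049 + 0.0004 + 0.0225 = 0.5758
B_D = 1 / 0.5758 = 1.7367
Σp_Cᵢ² = 0.35² + 0.13² + 0.06² + 0.36² + 0.10² = 0.1225 + 0.0169 + 0.0036 + 0.1296 + 0.0100 = 0.2826
B_C = 1 / 0.2826 = 3.5386
Ranking by B (broadest → narrowest): Species C (3.54) > Species B (2.58) > Species D (1.74)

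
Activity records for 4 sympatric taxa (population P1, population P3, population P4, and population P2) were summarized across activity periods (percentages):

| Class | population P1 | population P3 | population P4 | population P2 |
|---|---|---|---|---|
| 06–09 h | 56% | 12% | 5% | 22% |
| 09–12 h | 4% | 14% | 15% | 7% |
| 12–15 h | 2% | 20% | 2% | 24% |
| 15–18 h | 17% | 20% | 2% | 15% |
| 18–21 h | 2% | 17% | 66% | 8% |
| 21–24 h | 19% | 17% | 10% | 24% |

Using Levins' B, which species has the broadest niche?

population P3

Convert percentages to proportions (divide by 100).
Σp_P1ᵢ² = 0.56² + 0.04² + 0.02² + 0.17² + 0.02² + 0.19² = 0.3136 + 0.0016 + 0.0004 + 0.0289 + 0.0004 + 0.0361 = 0.3810
B_P1 = 1 / 0.3810 = 2.6247
Σp_P3ᵢ² = 0.12² + 0.14² + 0.20² + 0.20² + 0.17² + 0.17² = 0.0144 + 0.0196 + 0.0400 + 0.0400 + 0.0289 + 0.0289 = 0.1718
B_P3 = 1 / 0.1718 = 5.8207
Σp_P4ᵢ² = 0.05² + 0.15² + 0.02² + 0.02² + 0.66² + 0.10² = 0.0025 + 0.0225 + 0.0004 + 0.0004 + 0.4356 + 0.0100 = 0.4714
B_P4 = 1 / 0.4714 = 2.1213
Σp_P2ᵢ² = 0.22² + 0.07² + 0.24² + 0.15² + 0.08² + 0.24² = 0.0484 + 0.0049 + 0.0576 + 0.0225 + 0.0064 + 0.0576 = 0.1974
B_P2 = 1 / 0.1974 = 5.0659
Highest B → broadest niche (most generalist): population P3 (B = 5.82).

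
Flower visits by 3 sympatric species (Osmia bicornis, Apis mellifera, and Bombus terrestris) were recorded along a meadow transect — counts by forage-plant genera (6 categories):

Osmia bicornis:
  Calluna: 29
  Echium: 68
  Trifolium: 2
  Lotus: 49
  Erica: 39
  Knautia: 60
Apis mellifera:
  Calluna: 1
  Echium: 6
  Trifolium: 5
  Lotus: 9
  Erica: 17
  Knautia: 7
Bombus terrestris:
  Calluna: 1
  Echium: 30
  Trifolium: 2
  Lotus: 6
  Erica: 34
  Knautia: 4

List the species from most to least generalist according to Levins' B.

Osmia bicornis > Apis mellifera > Bombus terrestris

Proportions for Osmia bicornis (n=247): 29/247=0.1174, 68/247=0.2753, 2/247=0.0081, 49/247=0.1984, 39/247=0.1579, 60/247=0.2429
Proportions for Apis mellifera (n=45): 1/45=0.0222, 6/45=0.1333, 5/45=0.1111, 9/45=0.2000, 17/45=0.3778, 7/45=0.1556
Proportions for Bombus terrestris (n=77): 1/77=0.0130, 30/77=0.3896, 2/77=0.0260, 6/77=0.0779, 34/77=0.4416, 4/77=0.0519
Σp_bicoᵢ² = 0.1174² + 0.2753² + 0.0081² + 0.1984² + 0.1579² + 0.2429² = 0.013783 + 0.075790 + 0.000066 + 0.039363 + 0.024932 + 0.059000 = 0.212934
B_bico = 1 / 0.212934 = 4.6963
Σp_mellᵢ² = 0.0222² + 0.1333² + 0.1111² + 0.2000² + 0.3778² + 0.1556² = 0.000493 + 0.017769 + 0.012343 + 0.040000 + 0.142733 + 0.024211 = 0.237549
B_mell = 1 / 0.237549 = 4.2097
Σp_terrᵢ² = 0.0130² + 0.3896² + 0.0260² + 0.0779² + 0.4416² + 0.0519² = 0.000169 + 0.151788 + 0.000676 + 0.006068 + 0.195011 + 0.002694 = 0.356406
B_terr = 1 / 0.356406 = 2.8058
Ranking by B (broadest → narrowest): Osmia bicornis (4.70) > Apis mellifera (4.21) > Bombus terrestris (2.81)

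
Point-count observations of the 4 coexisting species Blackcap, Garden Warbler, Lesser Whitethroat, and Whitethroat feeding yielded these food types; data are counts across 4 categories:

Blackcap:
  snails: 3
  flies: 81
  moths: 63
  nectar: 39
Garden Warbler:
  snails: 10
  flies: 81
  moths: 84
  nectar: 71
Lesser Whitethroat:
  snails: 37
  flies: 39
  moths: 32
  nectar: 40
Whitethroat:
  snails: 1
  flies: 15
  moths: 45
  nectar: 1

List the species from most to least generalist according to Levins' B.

Lesser Whitethroat > Garden Warbler > Blackcap > Whitethroat

Proportions for Blackcap (n=186): 3/186=0.0161, 81/186=0.4355, 63/186=0.3387, 39/186=0.2097
Proportions for Garden Warbler (n=246): 10/246=0.0407, 81/246=0.3293, 84/246=0.3415, 71/246=0.2886
Proportions for Lesser Whitethroat (n=148): 37/148=0.2500, 39/148=0.2635, 32/148=0.2162, 40/148=0.2703
Proportions for Whitethroat (n=62): 1/62=0.0161, 15/62=0.2419, 45/62=0.7258, 1/62=0.0161
Σp_Blacᵢ² = 0.0161² + 0.4355² + 0.3387² + 0.2097² = 0.000259 + 0.189660 + 0.114718 + 0.043974 = 0.348611
B_Blac = 1 / 0.348611 = 2.8685
Σp_Gardᵢ² = 0.0407² + 0.3293² + 0.3415² + 0.2886² = 0.001656 + 0.108438 + 0.116622 + 0.083290 = 0.310006
B_Gard = 1 / 0.310006 = 3.2257
Σp_Lessᵢ² = 0.2500² + 0.2635² + 0.2162² + 0.2703² = 0.062500 + 0.069432 + 0.046742 + 0.073062 = 0.251736
B_Less = 1 / 0.251736 = 3.9724
Σp_Whitᵢ² = 0.0161² + 0.2419² + 0.7258² + 0.0161² = 0.000259 + 0.058516 + 0.526786 + 0.000259 = 0.585820
B_Whit = 1 / 0.585820 = 1.7070
Ranking by B (broadest → narrowest): Lesser Whitethroat (3.97) > Garden Warbler (3.23) > Blackcap (2.87) > Whitethroat (1.71)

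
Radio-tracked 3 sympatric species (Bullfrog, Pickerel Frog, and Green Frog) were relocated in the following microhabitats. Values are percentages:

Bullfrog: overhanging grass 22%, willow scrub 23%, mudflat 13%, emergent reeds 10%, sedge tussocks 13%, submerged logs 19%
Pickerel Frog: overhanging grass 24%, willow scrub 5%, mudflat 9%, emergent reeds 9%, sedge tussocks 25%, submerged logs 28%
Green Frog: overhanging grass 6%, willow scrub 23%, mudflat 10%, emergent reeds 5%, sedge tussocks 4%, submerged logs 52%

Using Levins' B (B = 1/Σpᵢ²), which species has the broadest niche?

Convert percentages to proportions (divide by 100).
Σp_Bullᵢ² = 0.22² + 0.23² + 0.13² + 0.10² + 0.13² + 0.19² = 0.0484 + 0.0529 + 0.0169 + 0.0100 + 0.0169 + 0.0361 = 0.1812
B_Bull = 1 / 0.1812 = 5.5188
Σp_Pickᵢ² = 0.24² + 0.05² + 0.09² + 0.09² + 0.25² + 0.28² = 0.0576 + 0.0025 + 0.0081 + 0.0081 + 0.0625 + 0.0784 = 0.2172
B_Pick = 1 / 0.2172 = 4.6041
Σp_Greeᵢ² = 0.06² + 0.23² + 0.10² + 0.05² + 0.04² + 0.52² = 0.0036 + 0.0529 + 0.0100 + 0.0025 + 0.0016 + 0.2704 = 0.3410
B_Gree = 1 / 0.3410 = 2.9326
Highest B → broadest niche (most generalist): Bullfrog (B = 5.52).

Bullfrog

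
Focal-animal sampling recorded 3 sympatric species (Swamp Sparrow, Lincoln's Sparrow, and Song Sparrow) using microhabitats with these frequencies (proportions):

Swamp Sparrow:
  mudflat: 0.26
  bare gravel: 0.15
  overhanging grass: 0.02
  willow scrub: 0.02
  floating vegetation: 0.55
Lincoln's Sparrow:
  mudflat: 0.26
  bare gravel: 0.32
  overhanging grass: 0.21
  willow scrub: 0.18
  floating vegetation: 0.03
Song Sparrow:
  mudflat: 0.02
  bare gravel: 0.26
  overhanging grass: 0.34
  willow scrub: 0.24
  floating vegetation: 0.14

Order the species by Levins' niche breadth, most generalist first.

Lincoln's Sparrow > Song Sparrow > Swamp Sparrow

Σp_Swamᵢ² = 0.26² + 0.15² + 0.02² + 0.02² + 0.55² = 0.0676 + 0.0225 + 0.0004 + 0.0004 + 0.3025 = 0.3934
B_Swam = 1 / 0.3934 = 2.5419
Σp_Lincᵢ² = 0.26² + 0.32² + 0.21² + 0.18² + 0.03² = 0.0676 + 0.1024 + 0.0441 + 0.0324 + 0.0009 = 0.2474
B_Linc = 1 / 0.2474 = 4.0420
Σp_Songᵢ² = 0.02² + 0.26² + 0.34² + 0.24² + 0.14² = 0.0004 + 0.0676 + 0.1156 + 0.0576 + 0.0196 = 0.2608
B_Song = 1 / 0.2608 = 3.8344
Ranking by B (broadest → narrowest): Lincoln's Sparrow (4.04) > Song Sparrow (3.83) > Swamp Sparrow (2.54)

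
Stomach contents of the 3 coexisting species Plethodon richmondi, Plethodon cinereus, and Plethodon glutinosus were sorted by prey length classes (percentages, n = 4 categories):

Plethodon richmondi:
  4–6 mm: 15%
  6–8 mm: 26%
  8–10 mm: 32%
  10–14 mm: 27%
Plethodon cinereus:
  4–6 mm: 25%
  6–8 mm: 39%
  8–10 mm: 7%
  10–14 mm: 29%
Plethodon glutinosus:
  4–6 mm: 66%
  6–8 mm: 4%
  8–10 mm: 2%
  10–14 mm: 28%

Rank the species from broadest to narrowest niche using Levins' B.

Plethodon richmondi > Plethodon cinereus > Plethodon glutinosus

Convert percentages to proportions (divide by 100).
Σp_richᵢ² = 0.15² + 0.26² + 0.32² + 0.27² = 0.0225 + 0.0676 + 0.1024 + 0.0729 = 0.2654
B_rich = 1 / 0.2654 = 3.7679
Σp_cineᵢ² = 0.25² + 0.39² + 0.07² + 0.29² = 0.0625 + 0.1521 + 0.0049 + 0.0841 = 0.3036
B_cine = 1 / 0.3036 = 3.2938
Σp_glutᵢ² = 0.66² + 0.04² + 0.02² + 0.28² = 0.4356 + 0.0016 + 0.0004 + 0.0784 = 0.5160
B_glut = 1 / 0.5160 = 1.9380
Ranking by B (broadest → narrowest): Plethodon richmondi (3.77) > Plethodon cinereus (3.29) > Plethodon glutinosus (1.94)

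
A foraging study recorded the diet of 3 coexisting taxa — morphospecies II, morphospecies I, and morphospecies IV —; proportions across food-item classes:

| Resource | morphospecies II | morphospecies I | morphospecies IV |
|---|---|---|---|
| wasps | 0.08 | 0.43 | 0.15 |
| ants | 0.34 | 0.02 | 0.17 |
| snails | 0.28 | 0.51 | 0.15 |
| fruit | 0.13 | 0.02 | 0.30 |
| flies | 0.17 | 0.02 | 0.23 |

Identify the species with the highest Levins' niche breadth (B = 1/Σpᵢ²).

morphospecies IV

Σp_IIᵢ² = 0.08² + 0.34² + 0.28² + 0.13² + 0.17² = 0.0064 + 0.1156 + 0.0784 + 0.0169 + 0.0289 = 0.2462
B_II = 1 / 0.2462 = 4.0617
Σp_Iᵢ² = 0.43² + 0.02² + 0.51² + 0.02² + 0.02² = 0.1849 + 0.0004 + 0.2601 + 0.0004 + 0.0004 = 0.4462
B_I = 1 / 0.4462 = 2.2411
Σp_IVᵢ² = 0.15² + 0.17² + 0.15² + 0.30² + 0.23² = 0.0225 + 0.0289 + 0.0225 + 0.0900 + 0.0529 = 0.2168
B_IV = 1 / 0.2168 = 4.6125
Highest B → broadest niche (most generalist): morphospecies IV (B = 4.61).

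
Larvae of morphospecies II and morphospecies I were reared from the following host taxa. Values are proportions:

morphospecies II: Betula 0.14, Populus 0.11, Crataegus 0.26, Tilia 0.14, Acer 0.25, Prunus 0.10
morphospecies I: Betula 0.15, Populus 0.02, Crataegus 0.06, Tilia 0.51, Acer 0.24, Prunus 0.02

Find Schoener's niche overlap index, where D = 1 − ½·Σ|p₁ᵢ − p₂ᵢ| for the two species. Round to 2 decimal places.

0.62

Σ|p₁ᵢ − p₂ᵢ| = 0.01 + 0.09 + 0.20 + 0.37 + 0.01 + 0.08 = 0.76
D = 1 − ½ × 0.76 = 1 − 0.380 = 0.6200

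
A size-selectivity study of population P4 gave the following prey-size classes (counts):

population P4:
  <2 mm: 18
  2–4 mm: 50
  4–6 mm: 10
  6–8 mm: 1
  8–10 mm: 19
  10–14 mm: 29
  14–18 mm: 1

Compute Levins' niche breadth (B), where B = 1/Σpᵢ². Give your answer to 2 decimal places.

Proportions for population P4 (n=128): 18/128=0.1406, 50/128=0.3906, 10/128=0.0781, 1/128=0.0078, 19/128=0.1484, 29/128=0.2266, 1/128=0.0078
Σpᵢ² = 0.1406² + 0.3906² + 0.0781² + 0.0078² + 0.1484² + 0.2266² + 0.0078² = 0.019768 + 0.152568 + 0.006100 + 0.000061 + 0.022023 + 0.051348 + 0.000061 = 0.251929
B = 1 / 0.251929 = 3.9694

3.97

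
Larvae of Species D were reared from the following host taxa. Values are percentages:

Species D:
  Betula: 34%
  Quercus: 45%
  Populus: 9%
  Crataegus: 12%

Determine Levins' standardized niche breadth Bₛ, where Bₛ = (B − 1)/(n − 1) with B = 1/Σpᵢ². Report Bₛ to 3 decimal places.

Convert percentages to proportions (divide by 100).
Σpᵢ² = 0.34² + 0.45² + 0.09² + 0.12² = 0.1156 + 0.2025 + 0.0081 + 0.0144 = 0.3406
B = 1 / 0.3406 = 2.93600
Bₛ = (B − 1)/(n − 1) = (2.93600 − 1)/(4 − 1) = 1.93600/3 = 0.64533

0.645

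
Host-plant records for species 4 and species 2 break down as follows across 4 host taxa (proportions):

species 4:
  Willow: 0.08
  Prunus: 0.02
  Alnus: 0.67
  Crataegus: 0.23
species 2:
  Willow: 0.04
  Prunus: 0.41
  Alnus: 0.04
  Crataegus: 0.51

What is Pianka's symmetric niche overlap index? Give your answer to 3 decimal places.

0.332

Σ p₁ᵢp₂ᵢ = 0.0032 + 0.0082 + 0.0268 + 0.1173 = 0.1555
Σp_1ᵢ² = 0.08² + 0.02² + 0.67² + 0.23² = 0.0064 + 0.0004 + 0.4489 + 0.0529 = 0.5086
Σp_2ᵢ² = 0.04² + 0.41² + 0.04² + 0.51² = 0.0016 + 0.1681 + 0.0016 + 0.2601 = 0.4314
O = 0.1555 / √(0.5086 × 0.4314) = 0.1555 / 0.468412 = 0.33197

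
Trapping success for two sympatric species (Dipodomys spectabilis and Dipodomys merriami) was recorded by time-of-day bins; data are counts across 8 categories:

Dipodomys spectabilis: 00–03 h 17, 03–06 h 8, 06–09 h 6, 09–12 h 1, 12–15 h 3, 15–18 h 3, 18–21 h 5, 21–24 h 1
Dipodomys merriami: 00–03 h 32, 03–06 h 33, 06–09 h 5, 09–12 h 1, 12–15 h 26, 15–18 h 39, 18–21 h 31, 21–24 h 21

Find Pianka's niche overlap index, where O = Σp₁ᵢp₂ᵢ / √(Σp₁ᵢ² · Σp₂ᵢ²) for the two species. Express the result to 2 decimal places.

Proportions for Dipodomys spectabilis (n=44): 17/44=0.3864, 8/44=0.1818, 6/44=0.1364, 1/44=0.0227, 3/44=0.0682, 3/44=0.0682, 5/44=0.1136, 1/44=0.0227
Proportions for Dipodomys merriami (n=188): 32/188=0.1702, 33/188=0.1755, 5/188=0.0266, 1/188=0.0053, 26/188=0.1383, 39/188=0.2074, 31/188=0.1649, 21/188=0.1117
Σ p₁ᵢp₂ᵢ = 0.065765 + 0.031906 + 0.003628 + 0.000120 + 0.009432 + 0.014145 + 0.018733 + 0.002536 = 0.146265
Σp_1ᵢ² = 0.3864² + 0.1818² + 0.1364² + 0.0227² + 0.0682² + 0.0682² + 0.1136² + 0.0227² = 0.149305 + 0.033051 + 0.018605 + 0.000515 + 0.004651 + 0.004651 + 0.012905 + 0.000515 = 0.224198
Σp_2ᵢ² = 0.1702² + 0.1755² + 0.0266² + 0.0053² + 0.1383² + 0.2074² + 0.1649² + 0.1117² = 0.028968 + 0.030800 + 0.000708 + 0.000028 + 0.019127 + 0.043015 + 0.027192 + 0.012477 = 0.162315
O = 0.146265 / √(0.224198 × 0.162315) = 0.146265 / 0.1907635 = 0.7667

0.77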